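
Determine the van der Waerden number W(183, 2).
W(183, 2) = 183 + 1 = 184

A 2-term AP is any pair of integers, so a monochromatic 2-AP exists iff some colour is used at least twice. With 183 colours, the colouring i ↦ i on {1, ..., 183} uses each colour once, avoiding any monochromatic pair, so W(183, 2) > 183. For {1, ..., 184}, pigeonhole forces two integers of the same colour, which form a monochromatic 2-AP. Hence W(183, 2) = 184.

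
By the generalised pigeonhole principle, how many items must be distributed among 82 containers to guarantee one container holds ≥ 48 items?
n = (48 − 1)·82 + 1 = 3855

By the generalised pigeonhole principle, to guarantee some box contains ≥ r objects we need more than (r − 1) · k objects total. Threshold: n = (r − 1) · k + 1. With r = 48 and k = 82: n = 47 · 82 + 1 = 3854 + 1 = 3855. For n = 3854 = 47 · 82, we can put exactly 47 objects in every box, avoiding 48 in any single one — so 3855 is tight.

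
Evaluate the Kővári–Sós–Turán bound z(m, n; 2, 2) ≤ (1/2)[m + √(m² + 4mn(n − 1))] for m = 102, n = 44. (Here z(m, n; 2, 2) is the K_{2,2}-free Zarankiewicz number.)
z(102, 44; 2, 2) ≤ (1/2)[102 + √(102² + 4·102·44·43)] = (1/2)[102 + √782340] = 493.2499

Kővári–Sós–Turán: let r_1, ..., r_102 be the row sums and z = Σ r_i the total number of 1s. Each pair of columns can share at most one row with both entries 1 (else a 2×2 all-ones block appears), so Σ_i C(r_i, 2) ≤ C(44, 2) = 946. By convexity Σ_i C(r_i, 2) ≥ 102·C(z/102, 2) = z(z − 102)/(2·102), giving z² − 102z − 102·44·43 ≤ 0 and hence z ≤ (1/2)[102 + √(10404 + 4·192984)] = (1/2)[102 + √782340] ≈ (1/2)(102 + 884.4999) = 493.2499.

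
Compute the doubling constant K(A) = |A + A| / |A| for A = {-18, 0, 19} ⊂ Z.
K = |A + A| / |A| = 6/3 = 2

Enumerate A + A = {a + b : a, b ∈ A}. With |A| = 3, there are |A|^2 = 9 ordered sum pairs; collecting distinct values, A + A = {-36, -18, 0, 1, 19, 38}, so |A + A| = 6. Thus K = 6/3 = 2. For comparison, the minimum possible |A + A| over all 3-element sets is 2·3 − 1 = 5 (so min K = 5/3), attained only by arithmetic progressions.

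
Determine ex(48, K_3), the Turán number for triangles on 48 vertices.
ex(48, K_3) = ⌊48^2/4⌋ = 576

Mantel (1907): a triangle-free graph on n vertices has at most ⌊n^2/4⌋ edges, with equality for the complete bipartite graph K_{⌊n/2⌋, ⌈n/2⌉}. For n = 48: ⌊48^2/4⌋ = ⌊2304/4⌋ = 576. The extremal graph is K_{24, 24}, which has 24·24 = 576 edges.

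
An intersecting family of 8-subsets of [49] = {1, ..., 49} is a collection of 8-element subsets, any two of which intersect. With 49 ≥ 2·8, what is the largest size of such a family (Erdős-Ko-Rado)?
max |F| = C(48, 7) = 73629072

The Erdős-Ko-Rado theorem states: for n ≥ 2k, an intersecting family of k-subsets of an n-element set has size at most C(n − 1, k − 1), with equality for 'star' families {A ⊆ [n] : |A| = k, i ∈ A} (fix an element i). For n = 49, k = 8: C(48, 7) = 73629072.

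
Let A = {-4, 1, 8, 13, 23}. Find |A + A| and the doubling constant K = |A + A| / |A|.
K = |A + A| / |A| = 14/5

Enumerate A + A = {a + b : a, b ∈ A}. With |A| = 5, there are |A|^2 = 25 ordered sum pairs; collecting distinct values, A + A = {-8, -3, 2, 4, 9, 14, 16, 19, 21, 24, 26, 31, 36, 46}, so |A + A| = 14. Thus K = 14/5. For comparison, the minimum possible |A + A| over all 5-element sets is 2·5 − 1 = 9 (so min K = 9/5), attained only by arithmetic progressions.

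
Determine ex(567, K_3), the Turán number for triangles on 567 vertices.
ex(567, K_3) = ⌊567^2/4⌋ = 80372

Mantel (1907): a triangle-free graph on n vertices has at most ⌊n^2/4⌋ edges, with equality for the complete bipartite graph K_{⌊n/2⌋, ⌈n/2⌉}. For n = 567: ⌊567^2/4⌋ = ⌊321489/4⌋ = 80372. The extremal graph is K_{283, 284}, which has 283·284 = 80372 edges.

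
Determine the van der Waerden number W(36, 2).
W(36, 2) = 36 + 1 = 37

A 2-term AP is any pair of integers, so a monochromatic 2-AP exists iff some colour is used at least twice. With 36 colours, the colouring i ↦ i on {1, ..., 36} uses each colour once, avoiding any monochromatic pair, so W(36, 2) > 36. For {1, ..., 37}, pigeonhole forces two integers of the same colour, which form a monochromatic 2-AP. Hence W(36, 2) = 37.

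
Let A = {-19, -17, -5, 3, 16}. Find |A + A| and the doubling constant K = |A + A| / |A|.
K = |A + A| / |A| = 15/5 = 3

Enumerate A + A = {a + b : a, b ∈ A}. With |A| = 5, there are |A|^2 = 25 ordered sum pairs; collecting distinct values, A + A = {-38, -36, -34, -24, -22, -16, -14, -10, -3, -2, -1, 6, 11, 19, 32}, so |A + A| = 15. Thus K = 15/5 = 3. For comparison, the minimum possible |A + A| over all 5-element sets is 2·5 − 1 = 9 (so min K = 9/5), attained only by arithmetic progressions.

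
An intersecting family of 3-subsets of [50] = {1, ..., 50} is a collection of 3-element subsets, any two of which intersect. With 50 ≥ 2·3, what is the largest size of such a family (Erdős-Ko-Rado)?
max |F| = C(49, 2) = 1176

Erdős-Ko-Rado (1961): when n ≥ 2k, max |F| = C(n−1, k−1). The bound is attained by the star {A : i ∈ A} for any fixed i ∈ [n]. Here C(50−1, 3−1) = C(49, 2) = 1176.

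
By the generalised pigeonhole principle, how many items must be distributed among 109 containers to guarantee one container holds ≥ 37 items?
n = (37 − 1)·109 + 1 = 3925

By the generalised pigeonhole principle, to guarantee some box contains ≥ r objects we need more than (r − 1) · k objects total. Threshold: n = (r − 1) · k + 1. With r = 37 and k = 109: n = 36 · 109 + 1 = 3924 + 1 = 3925. For n = 3924 = 36 · 109, we can put exactly 36 objects in every box, avoiding 37 in any single one — so 3925 is tight.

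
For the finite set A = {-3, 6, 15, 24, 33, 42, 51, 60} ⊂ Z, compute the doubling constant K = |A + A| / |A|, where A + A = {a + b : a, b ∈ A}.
K = |A + A| / |A| = 15/8

Enumerate A + A = {a + b : a, b ∈ A}. With |A| = 8, there are |A|^2 = 64 ordered sum pairs; collecting distinct values, A + A = {-6, 3, 12, 21, 30, 39, 48, 57, 66, 75, 84, 93, 102, 111, 120}, so |A + A| = 15. Thus K = 15/8. Here |A + A| = 2|A| − 1 = 15, the minimum possible — so K = 15/8 is minimal, which holds iff A is an arithmetic progression.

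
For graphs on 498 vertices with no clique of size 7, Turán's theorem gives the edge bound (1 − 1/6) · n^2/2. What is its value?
Turán density bound = (5/6) · 498^2/2 = 103335

Turán's theorem: ex(n, K_{r+1}) is achieved by the complete r-partite Turán graph T(n, r) with parts as balanced as possible, and is at most (1 − 1/r) · n^2/2. For r = 6, n = 498: the density bound is (5/6) · 248004/2 = 103335. Since 6 ∣ 498, the Turán graph T(498, 6) has parts of equal size 83, and its edge count e(T(498, 6)) = 103335 attains the density bound exactly.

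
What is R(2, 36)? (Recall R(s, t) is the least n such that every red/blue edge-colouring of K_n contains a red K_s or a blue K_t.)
R(2, 36) = 36

R(2, k) = k for all k ≥ 2: in a 2-colouring of K_k, either some edge is red (a red K_2) or all edges are blue (a blue K_k). And K_{35} coloured all-blue has no blue K_36, so R(2, 36) > 35. Hence R(2, 36) = 36.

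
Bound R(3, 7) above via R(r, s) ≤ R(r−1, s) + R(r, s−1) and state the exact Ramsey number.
R(3, 7) ≤ R(2, 7) + R(3, 6) = 7 + 18 = 25; exact value R(3, 7) = 23.

The Erdős–Szekeres recurrence R(r, s) ≤ R(r−1, s) + R(r, s−1) applied to (r, s) = (3, 7) gives
  R(3, 7) ≤ R(2, 7) + R(3, 6) = 7 + 18 = 25.
(Recall R(2, k) = k and R is symmetric.) The recurrence is not tight here (it gives 25, but the exact value is R(3, 7) = 23); the tight upper bound requires a sharper argument than the simple recurrence, combined with a lower-bound construction on K_{22}.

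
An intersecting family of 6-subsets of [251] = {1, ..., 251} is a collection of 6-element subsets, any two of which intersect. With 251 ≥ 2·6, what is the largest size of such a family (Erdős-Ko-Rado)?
max |F| = C(250, 5) = 7817031300

Erdős-Ko-Rado (1961): when n ≥ 2k, max |F| = C(n−1, k−1). The bound is attained by the star {A : i ∈ A} for any fixed i ∈ [n]. Here C(251−1, 6−1) = C(250, 5) = 7817031300.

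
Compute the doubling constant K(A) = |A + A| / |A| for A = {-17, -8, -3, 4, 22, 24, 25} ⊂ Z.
K = |A + A| / |A| = 27/7

Enumerate A + A = {a + b : a, b ∈ A}. With |A| = 7, there are |A|^2 = 49 ordered sum pairs; collecting distinct values, A + A = {-34, -25, -20, -16, -13, -11, -6, -4, 1, 5, 7, 8, 14, 16, 17, 19, 21, 22, 26, 28, 29, 44, 46, 47, 48, 49, 50}, so |A + A| = 27. Thus K = 27/7. For comparison, the minimum possible |A + A| over all 7-element sets is 2·7 − 1 = 13 (so min K = 13/7), attained only by arithmetic progressions.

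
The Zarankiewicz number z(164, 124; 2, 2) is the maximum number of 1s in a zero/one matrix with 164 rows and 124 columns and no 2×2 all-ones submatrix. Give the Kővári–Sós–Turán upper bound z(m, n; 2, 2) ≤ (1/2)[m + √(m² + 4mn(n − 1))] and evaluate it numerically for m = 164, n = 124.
z(164, 124; 2, 2) ≤ (1/2)[164 + √(164² + 4·164·124·123)] = (1/2)[164 + √10032208] = 1665.683

Kővári–Sós–Turán: let r_1, ..., r_164 be the row sums and z = Σ r_i the total number of 1s. Each pair of columns can share at most one row with both entries 1 (else a 2×2 all-ones block appears), so Σ_i C(r_i, 2) ≤ C(124, 2) = 7626. By convexity Σ_i C(r_i, 2) ≥ 164·C(z/164, 2) = z(z − 164)/(2·164), giving z² − 164z − 164·124·123 ≤ 0 and hence z ≤ (1/2)[164 + √(26896 + 4·2501328)] = (1/2)[164 + √10032208] ≈ (1/2)(164 + 3167.3661) = 1665.683.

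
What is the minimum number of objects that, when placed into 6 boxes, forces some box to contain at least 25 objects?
n = (25 − 1)·6 + 1 = 145

By the generalised pigeonhole principle, to guarantee some box contains ≥ r objects we need more than (r − 1) · k objects total. Threshold: n = (r − 1) · k + 1. With r = 25 and k = 6: n = 24 · 6 + 1 = 144 + 1 = 145. For n = 144 = 24 · 6, we can put exactly 24 objects in every box, avoiding 25 in any single one — so 145 is tight.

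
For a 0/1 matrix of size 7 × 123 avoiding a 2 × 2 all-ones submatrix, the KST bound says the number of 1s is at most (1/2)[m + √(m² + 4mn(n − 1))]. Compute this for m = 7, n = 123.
z(7, 123; 2, 2) ≤ (1/2)[7 + √(7² + 4·7·123·122)] = (1/2)[7 + √420217] = 327.6207

Kővári–Sós–Turán: let r_1, ..., r_7 be the row sums and z = Σ r_i the total number of 1s. Each pair of columns can share at most one row with both entries 1 (else a 2×2 all-ones block appears), so Σ_i C(r_i, 2) ≤ C(123, 2) = 7503. By convexity Σ_i C(r_i, 2) ≥ 7·C(z/7, 2) = z(z − 7)/(2·7), giving z² − 7z − 7·123·122 ≤ 0 and hence z ≤ (1/2)[7 + √(49 + 4·105042)] = (1/2)[7 + √420217] ≈ (1/2)(7 + 648.2415) = 327.6207.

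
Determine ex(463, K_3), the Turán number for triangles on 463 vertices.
ex(463, K_3) = ⌊463^2/4⌋ = 53592

Mantel (1907): a triangle-free graph on n vertices has at most ⌊n^2/4⌋ edges, with equality for the complete bipartite graph K_{⌊n/2⌋, ⌈n/2⌉}. For n = 463: ⌊463^2/4⌋ = ⌊214369/4⌋ = 53592. The extremal graph is K_{231, 232}, which has 231·232 = 53592 edges.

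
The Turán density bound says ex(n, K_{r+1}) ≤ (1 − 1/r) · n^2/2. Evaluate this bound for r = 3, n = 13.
Turán density bound = (2/3) · 13^2/2 = 169/3 ≈ 56.3333

Turán's theorem: ex(n, K_{r+1}) is achieved by the complete r-partite Turán graph T(n, r) with parts as balanced as possible, and is at most (1 − 1/r) · n^2/2. For r = 3, n = 13: the density bound is (2/3) · 169/2 = 169/3 ≈ 56.3333. The integer-valued extremum is e(T(13, 3)) = 56, which is strictly less than the density bound 169/3 since 3 ∤ 13 (the parts of T(13, 3) cannot all be equal).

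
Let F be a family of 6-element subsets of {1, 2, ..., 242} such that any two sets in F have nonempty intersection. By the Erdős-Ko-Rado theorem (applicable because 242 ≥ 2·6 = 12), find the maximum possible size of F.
max |F| = C(241, 5) = 6497858388

The Erdős-Ko-Rado theorem states: for n ≥ 2k, an intersecting family of k-subsets of an n-element set has size at most C(n − 1, k − 1), with equality for 'star' families {A ⊆ [n] : |A| = k, i ∈ A} (fix an element i). For n = 242, k = 6: C(241, 5) = 6497858388.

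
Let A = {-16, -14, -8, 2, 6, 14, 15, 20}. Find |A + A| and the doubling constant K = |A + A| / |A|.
K = |A + A| / |A| = 32/8 = 4

Enumerate A + A = {a + b : a, b ∈ A}. With |A| = 8, there are |A|^2 = 64 ordered sum pairs; collecting distinct values, A + A = {-32, -30, -28, -24, -22, -16, -14, -12, -10, -8, -6, -2, -1, 0, 1, 4, 6, 7, 8, 12, 16, 17, 20, 21, 22, 26, 28, 29, 30, 34, 35, 40}, so |A + A| = 32. Thus K = 32/8 = 4. For comparison, the minimum possible |A + A| over all 8-element sets is 2·8 − 1 = 15 (so min K = 15/8), attained only by arithmetic progressions.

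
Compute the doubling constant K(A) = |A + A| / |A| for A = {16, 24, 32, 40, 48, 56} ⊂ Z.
K = |A + A| / |A| = 11/6

Enumerate A + A = {a + b : a, b ∈ A}. With |A| = 6, there are |A|^2 = 36 ordered sum pairs; collecting distinct values, A + A = {32, 40, 48, 56, 64, 72, 80, 88, 96, 104, 112}, so |A + A| = 11. Thus K = 11/6. Here |A + A| = 2|A| − 1 = 11, the minimum possible — so K = 11/6 is minimal, which holds iff A is an arithmetic progression.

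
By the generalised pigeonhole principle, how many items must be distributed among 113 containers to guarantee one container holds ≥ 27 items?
n = (27 − 1)·113 + 1 = 2939

By the generalised pigeonhole principle, to guarantee some box contains ≥ r objects we need more than (r − 1) · k objects total. Threshold: n = (r − 1) · k + 1. With r = 27 and k = 113: n = 26 · 113 + 1 = 2938 + 1 = 2939. For n = 2938 = 26 · 113, we can put exactly 26 objects in every box, avoiding 27 in any single one — so 2939 is tight.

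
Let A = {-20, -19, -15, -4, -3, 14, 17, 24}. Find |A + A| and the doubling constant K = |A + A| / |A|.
K = |A + A| / |A| = 34/8 = 17/4

Enumerate A + A = {a + b : a, b ∈ A}. With |A| = 8, there are |A|^2 = 64 ordered sum pairs; collecting distinct values, A + A = {-40, -39, -38, -35, -34, -30, -24, -23, -22, -19, -18, -8, -7, -6, -5, -3, -2, -1, 2, 4, 5, 9, 10, 11, 13, 14, 20, 21, 28, 31, 34, 38, 41, 48}, so |A + A| = 34. Thus K = 34/8 = 17/4. For comparison, the minimum possible |A + A| over all 8-element sets is 2·8 − 1 = 15 (so min K = 15/8), attained only by arithmetic progressions.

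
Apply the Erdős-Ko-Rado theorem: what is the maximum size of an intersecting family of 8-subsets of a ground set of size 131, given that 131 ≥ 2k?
max |F| = C(130, 7) = 105637584000

Erdős-Ko-Rado (1961): when n ≥ 2k, max |F| = C(n−1, k−1). The bound is attained by the star {A : i ∈ A} for any fixed i ∈ [n]. Here C(131−1, 8−1) = C(130, 7) = 105637584000.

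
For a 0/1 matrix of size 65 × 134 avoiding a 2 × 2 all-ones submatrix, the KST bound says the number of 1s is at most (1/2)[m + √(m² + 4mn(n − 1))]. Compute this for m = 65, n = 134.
z(65, 134; 2, 2) ≤ (1/2)[65 + √(65² + 4·65·134·133)] = (1/2)[65 + √4637945] = 1109.2944

Kővári–Sós–Turán: let r_1, ..., r_65 be the row sums and z = Σ r_i the total number of 1s. Each pair of columns can share at most one row with both entries 1 (else a 2×2 all-ones block appears), so Σ_i C(r_i, 2) ≤ C(134, 2) = 8911. By convexity Σ_i C(r_i, 2) ≥ 65·C(z/65, 2) = z(z − 65)/(2·65), giving z² − 65z − 65·134·133 ≤ 0 and hence z ≤ (1/2)[65 + √(4225 + 4·1158430)] = (1/2)[65 + √4637945] ≈ (1/2)(65 + 2153.5889) = 1109.2944.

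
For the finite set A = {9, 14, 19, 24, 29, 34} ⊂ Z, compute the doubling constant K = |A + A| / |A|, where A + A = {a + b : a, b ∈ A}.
K = |A + A| / |A| = 11/6

Enumerate A + A = {a + b : a, b ∈ A}. With |A| = 6, there are |A|^2 = 36 ordered sum pairs; collecting distinct values, A + A = {18, 23, 28, 33, 38, 43, 48, 53, 58, 63, 68}, so |A + A| = 11. Thus K = 11/6. Here |A + A| = 2|A| − 1 = 11, the minimum possible — so K = 11/6 is minimal, which holds iff A is an arithmetic progression.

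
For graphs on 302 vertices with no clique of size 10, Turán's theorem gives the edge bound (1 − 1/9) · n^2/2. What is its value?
Turán density bound = (8/9) · 302^2/2 = 364816/9 ≈ 40535.1111

Turán's theorem: ex(n, K_{r+1}) is achieved by the complete r-partite Turán graph T(n, r) with parts as balanced as possible, and is at most (1 − 1/r) · n^2/2. For r = 9, n = 302: the density bound is (8/9) · 91204/2 = 364816/9 ≈ 40535.1111. The integer-valued extremum is e(T(302, 9)) = 40534, which is strictly less than the density bound 364816/9 since 9 ∤ 302 (the parts of T(302, 9) cannot all be equal).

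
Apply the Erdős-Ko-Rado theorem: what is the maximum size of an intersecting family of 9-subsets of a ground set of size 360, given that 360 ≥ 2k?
max |F| = C(359, 8) = 6325926619596364

The Erdős-Ko-Rado theorem states: for n ≥ 2k, an intersecting family of k-subsets of an n-element set has size at most C(n − 1, k − 1), with equality for 'star' families {A ⊆ [n] : |A| = k, i ∈ A} (fix an element i). For n = 360, k = 9: C(359, 8) = 6325926619596364.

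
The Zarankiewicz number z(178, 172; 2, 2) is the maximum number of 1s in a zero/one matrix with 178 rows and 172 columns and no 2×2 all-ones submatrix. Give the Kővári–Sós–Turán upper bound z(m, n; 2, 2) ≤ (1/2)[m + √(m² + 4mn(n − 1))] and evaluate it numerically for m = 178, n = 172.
z(178, 172; 2, 2) ≤ (1/2)[178 + √(178² + 4·178·172·171)] = (1/2)[178 + √20973028] = 2378.8159

Kővári–Sós–Turán: let r_1, ..., r_178 be the row sums and z = Σ r_i the total number of 1s. Each pair of columns can share at most one row with both entries 1 (else a 2×2 all-ones block appears), so Σ_i C(r_i, 2) ≤ C(172, 2) = 14706. By convexity Σ_i C(r_i, 2) ≥ 178·C(z/178, 2) = z(z − 178)/(2·178), giving z² − 178z − 178·172·171 ≤ 0 and hence z ≤ (1/2)[178 + √(31684 + 4·5235336)] = (1/2)[178 + √20973028] ≈ (1/2)(178 + 4579.6319) = 2378.8159.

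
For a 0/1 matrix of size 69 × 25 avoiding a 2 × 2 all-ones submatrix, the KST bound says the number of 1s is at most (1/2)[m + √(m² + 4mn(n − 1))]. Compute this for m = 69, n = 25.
z(69, 25; 2, 2) ≤ (1/2)[69 + √(69² + 4·69·25·24)] = (1/2)[69 + √170361] = 240.8741

Kővári–Sós–Turán: let r_1, ..., r_69 be the row sums and z = Σ r_i the total number of 1s. Each pair of columns can share at most one row with both entries 1 (else a 2×2 all-ones block appears), so Σ_i C(r_i, 2) ≤ C(25, 2) = 300. By convexity Σ_i C(r_i, 2) ≥ 69·C(z/69, 2) = z(z − 69)/(2·69), giving z² − 69z − 69·25·24 ≤ 0 and hence z ≤ (1/2)[69 + √(4761 + 4·41400)] = (1/2)[69 + √170361] ≈ (1/2)(69 + 412.7481) = 240.8741.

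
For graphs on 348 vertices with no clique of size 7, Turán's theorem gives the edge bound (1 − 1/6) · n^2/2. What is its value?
Turán density bound = (5/6) · 348^2/2 = 50460

Turán's theorem: ex(n, K_{r+1}) is achieved by the complete r-partite Turán graph T(n, r) with parts as balanced as possible, and is at most (1 − 1/r) · n^2/2. For r = 6, n = 348: the density bound is (5/6) · 121104/2 = 50460. Since 6 ∣ 348, the Turán graph T(348, 6) has parts of equal size 58, and its edge count e(T(348, 6)) = 50460 attains the density bound exactly.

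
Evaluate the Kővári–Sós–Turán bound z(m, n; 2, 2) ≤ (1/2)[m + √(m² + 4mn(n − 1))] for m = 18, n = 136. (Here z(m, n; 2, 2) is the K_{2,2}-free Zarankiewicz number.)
z(18, 136; 2, 2) ≤ (1/2)[18 + √(18² + 4·18·136·135)] = (1/2)[18 + √1322244] = 583.9443

Kővári–Sós–Turán: let r_1, ..., r_18 be the row sums and z = Σ r_i the total number of 1s. Each pair of columns can share at most one row with both entries 1 (else a 2×2 all-ones block appears), so Σ_i C(r_i, 2) ≤ C(136, 2) = 9180. By convexity Σ_i C(r_i, 2) ≥ 18·C(z/18, 2) = z(z − 18)/(2·18), giving z² − 18z − 18·136·135 ≤ 0 and hence z ≤ (1/2)[18 + √(324 + 4·330480)] = (1/2)[18 + √1322244] ≈ (1/2)(18 + 1149.8887) = 583.9443.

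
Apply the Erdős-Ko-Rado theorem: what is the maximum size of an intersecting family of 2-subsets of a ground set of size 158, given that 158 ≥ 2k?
max |F| = C(157, 1) = 157

Erdős-Ko-Rado (1961): when n ≥ 2k, max |F| = C(n−1, k−1). The bound is attained by the star {A : i ∈ A} for any fixed i ∈ [n]. Here C(158−1, 2−1) = C(157, 1) = 157.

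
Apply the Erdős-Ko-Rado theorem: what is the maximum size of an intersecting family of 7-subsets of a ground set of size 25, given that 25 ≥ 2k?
max |F| = C(24, 6) = 134596

Erdős-Ko-Rado (1961): when n ≥ 2k, max |F| = C(n−1, k−1). The bound is attained by the star {A : i ∈ A} for any fixed i ∈ [n]. Here C(25−1, 7−1) = C(24, 6) = 134596.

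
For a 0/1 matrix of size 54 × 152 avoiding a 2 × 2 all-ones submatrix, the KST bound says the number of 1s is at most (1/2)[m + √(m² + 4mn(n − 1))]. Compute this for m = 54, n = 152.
z(54, 152; 2, 2) ≤ (1/2)[54 + √(54² + 4·54·152·151)] = (1/2)[54 + √4960548] = 1140.6144

Kővári–Sós–Turán: let r_1, ..., r_54 be the row sums and z = Σ r_i the total number of 1s. Each pair of columns can share at most one row with both entries 1 (else a 2×2 all-ones block appears), so Σ_i C(r_i, 2) ≤ C(152, 2) = 11476. By convexity Σ_i C(r_i, 2) ≥ 54·C(z/54, 2) = z(z − 54)/(2·54), giving z² − 54z − 54·152·151 ≤ 0 and hence z ≤ (1/2)[54 + √(2916 + 4·1239408)] = (1/2)[54 + √4960548] ≈ (1/2)(54 + 2227.2288) = 1140.6144.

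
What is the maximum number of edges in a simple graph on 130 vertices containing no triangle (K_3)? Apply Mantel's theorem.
ex(130, K_3) = ⌊130^2/4⌋ = 4225

Mantel (1907): a triangle-free graph on n vertices has at most ⌊n^2/4⌋ edges, with equality for the complete bipartite graph K_{⌊n/2⌋, ⌈n/2⌉}. For n = 130: ⌊130^2/4⌋ = ⌊16900/4⌋ = 4225. The extremal graph is K_{65, 65}, which has 65·65 = 4225 edges.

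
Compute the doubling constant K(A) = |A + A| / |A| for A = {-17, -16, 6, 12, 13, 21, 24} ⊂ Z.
K = |A + A| / |A| = 27/7

Enumerate A + A = {a + b : a, b ∈ A}. With |A| = 7, there are |A|^2 = 49 ordered sum pairs; collecting distinct values, A + A = {-34, -33, -32, -11, -10, -5, -4, -3, 4, 5, 7, 8, 12, 18, 19, 24, 25, 26, 27, 30, 33, 34, 36, 37, 42, 45, 48}, so |A + A| = 27. Thus K = 27/7. For comparison, the minimum possible |A + A| over all 7-element sets is 2·7 − 1 = 13 (so min K = 13/7), attained only by arithmetic progressions.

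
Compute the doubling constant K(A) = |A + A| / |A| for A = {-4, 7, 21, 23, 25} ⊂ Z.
K = |A + A| / |A| = 14/5

Enumerate A + A = {a + b : a, b ∈ A}. With |A| = 5, there are |A|^2 = 25 ordered sum pairs; collecting distinct values, A + A = {-8, 3, 14, 17, 19, 21, 28, 30, 32, 42, 44, 46, 48, 50}, so |A + A| = 14. Thus K = 14/5. For comparison, the minimum possible |A + A| over all 5-element sets is 2·5 − 1 = 9 (so min K = 9/5), attained only by arithmetic progressions.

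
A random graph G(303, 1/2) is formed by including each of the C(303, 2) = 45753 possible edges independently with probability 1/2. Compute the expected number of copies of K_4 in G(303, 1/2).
E[# K_4] = C(303, 4) · (1/2)^C(4, 2) = 344291325 / 2^6 = 5379551.953125

For each 4-subset S of vertices (there are C(303, 4) = 344291325 such S), let X_S = 1 if S induces a K_4 (all C(4, 2) = 6 edges present). Then P(X_S = 1) = (1/2)^6 = 1/64. By linearity of expectation, E[# K_4] = C(303, 4) · (1/2)^6 = 344291325 / 64 = 5379551.953125.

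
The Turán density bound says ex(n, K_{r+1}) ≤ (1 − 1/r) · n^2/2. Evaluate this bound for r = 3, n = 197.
Turán density bound = (2/3) · 197^2/2 = 38809/3 ≈ 12936.3333

Turán's theorem: ex(n, K_{r+1}) is achieved by the complete r-partite Turán graph T(n, r) with parts as balanced as possible, and is at most (1 − 1/r) · n^2/2. For r = 3, n = 197: the density bound is (2/3) · 38809/2 = 38809/3 ≈ 12936.3333. The integer-valued extremum is e(T(197, 3)) = 12936, which is strictly less than the density bound 38809/3 since 3 ∤ 197 (the parts of T(197, 3) cannot all be equal).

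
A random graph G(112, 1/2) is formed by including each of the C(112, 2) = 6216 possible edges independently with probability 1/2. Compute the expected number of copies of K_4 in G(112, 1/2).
E[# K_4] = C(112, 4) · (1/2)^C(4, 2) = 6210820 / 2^6 = 1552705/16 = 97044.0625

For each 4-subset S of vertices (there are C(112, 4) = 6210820 such S), let X_S = 1 if S induces a K_4 (all C(4, 2) = 6 edges present). Then P(X_S = 1) = (1/2)^6 = 1/64. By linearity of expectation, E[# K_4] = C(112, 4) · (1/2)^6 = 6210820 / 64 = 1552705/16 = 97044.0625.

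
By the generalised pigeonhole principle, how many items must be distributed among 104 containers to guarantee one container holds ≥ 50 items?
n = (50 − 1)·104 + 1 = 5097

By the generalised pigeonhole principle, to guarantee some box contains ≥ r objects we need more than (r − 1) · k objects total. Threshold: n = (r − 1) · k + 1. With r = 50 and k = 104: n = 49 · 104 + 1 = 5096 + 1 = 5097. For n = 5096 = 49 · 104, we can put exactly 49 objects in every box, avoiding 50 in any single one — so 5097 is tight.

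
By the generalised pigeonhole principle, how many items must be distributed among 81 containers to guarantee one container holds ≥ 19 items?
n = (19 − 1)·81 + 1 = 1459

By the generalised pigeonhole principle, to guarantee some box contains ≥ r objects we need more than (r − 1) · k objects total. Threshold: n = (r − 1) · k + 1. With r = 19 and k = 81: n = 18 · 81 + 1 = 1458 + 1 = 1459. For n = 1458 = 18 · 81, we can put exactly 18 objects in every box, avoiding 19 in any single one — so 1459 is tight.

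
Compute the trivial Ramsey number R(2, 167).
R(2, 167) = 167

R(2, k) = k for all k ≥ 2: in a 2-colouring of K_k, either some edge is red (a red K_2) or all edges are blue (a blue K_k). And K_{166} coloured all-blue has no blue K_167, so R(2, 167) > 166. Hence R(2, 167) = 167.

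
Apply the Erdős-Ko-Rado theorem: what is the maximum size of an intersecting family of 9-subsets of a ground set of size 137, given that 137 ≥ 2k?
max |F| = C(136, 8) = 2353351951665

Erdős-Ko-Rado (1961): when n ≥ 2k, max |F| = C(n−1, k−1). The bound is attained by the star {A : i ∈ A} for any fixed i ∈ [n]. Here C(137−1, 9−1) = C(136, 8) = 2353351951665.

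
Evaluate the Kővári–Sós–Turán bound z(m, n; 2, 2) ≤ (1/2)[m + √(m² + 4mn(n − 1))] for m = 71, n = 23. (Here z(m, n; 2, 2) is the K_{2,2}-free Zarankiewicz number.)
z(71, 23; 2, 2) ≤ (1/2)[71 + √(71² + 4·71·23·22)] = (1/2)[71 + √148745] = 228.3374

Kővári–Sós–Turán: let r_1, ..., r_71 be the row sums and z = Σ r_i the total number of 1s. Each pair of columns can share at most one row with both entries 1 (else a 2×2 all-ones block appears), so Σ_i C(r_i, 2) ≤ C(23, 2) = 253. By convexity Σ_i C(r_i, 2) ≥ 71·C(z/71, 2) = z(z − 71)/(2·71), giving z² − 71z − 71·23·22 ≤ 0 and hence z ≤ (1/2)[71 + √(5041 + 4·35926)] = (1/2)[71 + √148745] ≈ (1/2)(71 + 385.6747) = 228.3374.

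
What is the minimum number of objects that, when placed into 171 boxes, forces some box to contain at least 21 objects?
n = (21 − 1)·171 + 1 = 3421

By the generalised pigeonhole principle, to guarantee some box contains ≥ r objects we need more than (r − 1) · k objects total. Threshold: n = (r − 1) · k + 1. With r = 21 and k = 171: n = 20 · 171 + 1 = 3420 + 1 = 3421. For n = 3420 = 20 · 171, we can put exactly 20 objects in every box, avoiding 21 in any single one — so 3421 is tight.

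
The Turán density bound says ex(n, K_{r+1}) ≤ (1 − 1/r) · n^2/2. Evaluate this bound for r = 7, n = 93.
Turán density bound = (6/7) · 93^2/2 = 25947/7 ≈ 3706.7143

Turán's theorem: ex(n, K_{r+1}) is achieved by the complete r-partite Turán graph T(n, r) with parts as balanced as possible, and is at most (1 − 1/r) · n^2/2. For r = 7, n = 93: the density bound is (6/7) · 8649/2 = 25947/7 ≈ 3706.7143. The integer-valued extremum is e(T(93, 7)) = 3706, which is strictly less than the density bound 25947/7 since 7 ∤ 93 (the parts of T(93, 7) cannot all be equal).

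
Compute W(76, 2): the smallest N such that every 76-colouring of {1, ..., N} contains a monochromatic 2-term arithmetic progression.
W(76, 2) = 76 + 1 = 77

A 2-term AP is any pair of integers, so a monochromatic 2-AP exists iff some colour is used at least twice. With 76 colours, the colouring i ↦ i on {1, ..., 76} uses each colour once, avoiding any monochromatic pair, so W(76, 2) > 76. For {1, ..., 77}, pigeonhole forces two integers of the same colour, which form a monochromatic 2-AP. Hence W(76, 2) = 77.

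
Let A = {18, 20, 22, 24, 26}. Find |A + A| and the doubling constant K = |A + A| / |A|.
K = |A + A| / |A| = 9/5

Enumerate A + A = {a + b : a, b ∈ A}. With |A| = 5, there are |A|^2 = 25 ordered sum pairs; collecting distinct values, A + A = {36, 38, 40, 42, 44, 46, 48, 50, 52}, so |A + A| = 9. Thus K = 9/5. Here |A + A| = 2|A| − 1 = 9, the minimum possible — so K = 9/5 is minimal, which holds iff A is an arithmetic progression.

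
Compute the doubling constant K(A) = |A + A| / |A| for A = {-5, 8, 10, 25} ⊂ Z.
K = |A + A| / |A| = 9/4

Enumerate A + A = {a + b : a, b ∈ A}. With |A| = 4, there are |A|^2 = 16 ordered sum pairs; collecting distinct values, A + A = {-10, 3, 5, 16, 18, 20, 33, 35, 50}, so |A + A| = 9. Thus K = 9/4. For comparison, the minimum possible |A + A| over all 4-element sets is 2·4 − 1 = 7 (so min K = 7/4), attained only by arithmetic progressions.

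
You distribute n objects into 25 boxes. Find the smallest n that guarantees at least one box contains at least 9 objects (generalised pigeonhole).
n = (9 − 1)·25 + 1 = 201

By the generalised pigeonhole principle, to guarantee some box contains ≥ r objects we need more than (r − 1) · k objects total. Threshold: n = (r − 1) · k + 1. With r = 9 and k = 25: n = 8 · 25 + 1 = 200 + 1 = 201. For n = 200 = 8 · 25, we can put exactly 8 objects in every box, avoiding 9 in any single one — so 201 is tight.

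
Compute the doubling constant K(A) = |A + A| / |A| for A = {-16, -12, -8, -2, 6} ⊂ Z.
K = |A + A| / |A| = 13/5

Enumerate A + A = {a + b : a, b ∈ A}. With |A| = 5, there are |A|^2 = 25 ordered sum pairs; collecting distinct values, A + A = {-32, -28, -24, -20, -18, -16, -14, -10, -6, -4, -2, 4, 12}, so |A + A| = 13. Thus K = 13/5. For comparison, the minimum possible |A + A| over all 5-element sets is 2·5 − 1 = 9 (so min K = 9/5), attained only by arithmetic progressions.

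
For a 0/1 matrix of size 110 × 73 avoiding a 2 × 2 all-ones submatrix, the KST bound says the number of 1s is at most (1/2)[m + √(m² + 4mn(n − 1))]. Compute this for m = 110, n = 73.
z(110, 73; 2, 2) ≤ (1/2)[110 + √(110² + 4·110·73·72)] = (1/2)[110 + √2324740] = 817.3549

Kővári–Sós–Turán: let r_1, ..., r_110 be the row sums and z = Σ r_i the total number of 1s. Each pair of columns can share at most one row with both entries 1 (else a 2×2 all-ones block appears), so Σ_i C(r_i, 2) ≤ C(73, 2) = 2628. By convexity Σ_i C(r_i, 2) ≥ 110·C(z/110, 2) = z(z − 110)/(2·110), giving z² − 110z − 110·73·72 ≤ 0 and hence z ≤ (1/2)[110 + √(12100 + 4·578160)] = (1/2)[110 + √2324740] ≈ (1/2)(110 + 1524.7098) = 817.3549.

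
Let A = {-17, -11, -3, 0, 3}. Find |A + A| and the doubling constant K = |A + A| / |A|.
K = |A + A| / |A| = 13/5

Enumerate A + A = {a + b : a, b ∈ A}. With |A| = 5, there are |A|^2 = 25 ordered sum pairs; collecting distinct values, A + A = {-34, -28, -22, -20, -17, -14, -11, -8, -6, -3, 0, 3, 6}, so |A + A| = 13. Thus K = 13/5. For comparison, the minimum possible |A + A| over all 5-element sets is 2·5 − 1 = 9 (so min K = 9/5), attained only by arithmetic progressions.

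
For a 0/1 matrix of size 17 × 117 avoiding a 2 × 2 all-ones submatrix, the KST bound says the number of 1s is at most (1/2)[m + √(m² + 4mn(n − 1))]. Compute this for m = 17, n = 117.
z(17, 117; 2, 2) ≤ (1/2)[17 + √(17² + 4·17·117·116)] = (1/2)[17 + √923185] = 488.9126

Kővári–Sós–Turán: let r_1, ..., r_17 be the row sums and z = Σ r_i the total number of 1s. Each pair of columns can share at most one row with both entries 1 (else a 2×2 all-ones block appears), so Σ_i C(r_i, 2) ≤ C(117, 2) = 6786. By convexity Σ_i C(r_i, 2) ≥ 17·C(z/17, 2) = z(z − 17)/(2·17), giving z² − 17z − 17·117·116 ≤ 0 and hence z ≤ (1/2)[17 + √(289 + 4·230724)] = (1/2)[17 + √923185] ≈ (1/2)(17 + 960.8252) = 488.9126.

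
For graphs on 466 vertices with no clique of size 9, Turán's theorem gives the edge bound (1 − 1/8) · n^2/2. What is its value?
Turán density bound = (7/8) · 466^2/2 = 380023/4 ≈ 95005.75

Turán's theorem: ex(n, K_{r+1}) is achieved by the complete r-partite Turán graph T(n, r) with parts as balanced as possible, and is at most (1 − 1/r) · n^2/2. For r = 8, n = 466: the density bound is (7/8) · 217156/2 = 380023/4 ≈ 95005.75. The integer-valued extremum is e(T(466, 8)) = 95005, which is strictly less than the density bound 380023/4 since 8 ∤ 466 (the parts of T(466, 8) cannot all be equal).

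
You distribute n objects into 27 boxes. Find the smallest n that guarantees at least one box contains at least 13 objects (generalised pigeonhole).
n = (13 − 1)·27 + 1 = 325

By the generalised pigeonhole principle, to guarantee some box contains ≥ r objects we need more than (r − 1) · k objects total. Threshold: n = (r − 1) · k + 1. With r = 13 and k = 27: n = 12 · 27 + 1 = 324 + 1 = 325. For n = 324 = 12 · 27, we can put exactly 12 objects in every box, avoiding 13 in any single one — so 325 is tight.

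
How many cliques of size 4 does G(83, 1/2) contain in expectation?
E[# K_4] = C(83, 4) · (1/2)^C(4, 2) = 1837620 / 2^6 = 459405/16 = 28712.8125

For each 4-subset S of vertices (there are C(83, 4) = 1837620 such S), let X_S = 1 if S induces a K_4 (all C(4, 2) = 6 edges present). Then P(X_S = 1) = (1/2)^6 = 1/64. By linearity of expectation, E[# K_4] = C(83, 4) · (1/2)^6 = 1837620 / 64 = 459405/16 = 28712.8125.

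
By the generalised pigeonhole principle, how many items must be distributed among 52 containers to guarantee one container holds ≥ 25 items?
n = (25 − 1)·52 + 1 = 1249

By the generalised pigeonhole principle, to guarantee some box contains ≥ r objects we need more than (r − 1) · k objects total. Threshold: n = (r − 1) · k + 1. With r = 25 and k = 52: n = 24 · 52 + 1 = 1248 + 1 = 1249. For n = 1248 = 24 · 52, we can put exactly 24 objects in every box, avoiding 25 in any single one — so 1249 is tight.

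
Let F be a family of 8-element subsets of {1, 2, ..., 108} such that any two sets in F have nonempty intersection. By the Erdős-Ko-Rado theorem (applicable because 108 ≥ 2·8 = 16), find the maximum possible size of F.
max |F| = C(107, 7) = 26075972546

The Erdős-Ko-Rado theorem states: for n ≥ 2k, an intersecting family of k-subsets of an n-element set has size at most C(n − 1, k − 1), with equality for 'star' families {A ⊆ [n] : |A| = k, i ∈ A} (fix an element i). For n = 108, k = 8: C(107, 7) = 26075972546.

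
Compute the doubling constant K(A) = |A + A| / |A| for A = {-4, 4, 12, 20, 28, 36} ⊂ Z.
K = |A + A| / |A| = 11/6

Enumerate A + A = {a + b : a, b ∈ A}. With |A| = 6, there are |A|^2 = 36 ordered sum pairs; collecting distinct values, A + A = {-8, 0, 8, 16, 24, 32, 40, 48, 56, 64, 72}, so |A + A| = 11. Thus K = 11/6. Here |A + A| = 2|A| − 1 = 11, the minimum possible — so K = 11/6 is minimal, which holds iff A is an arithmetic progression.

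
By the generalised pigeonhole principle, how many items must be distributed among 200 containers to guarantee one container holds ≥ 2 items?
n = (2 − 1)·200 + 1 = 201

By the generalised pigeonhole principle, to guarantee some box contains ≥ r objects we need more than (r − 1) · k objects total. Threshold: n = (r − 1) · k + 1. With r = 2 and k = 200: n = 1 · 200 + 1 = 200 + 1 = 201. For n = 200 = 1 · 200, we can put exactly 1 objects in every box, avoiding 2 in any single one — so 201 is tight.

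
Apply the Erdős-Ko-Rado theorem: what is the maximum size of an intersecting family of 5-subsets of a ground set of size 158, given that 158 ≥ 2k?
max |F| = C(157, 4) = 24359335

The Erdős-Ko-Rado theorem states: for n ≥ 2k, an intersecting family of k-subsets of an n-element set has size at most C(n − 1, k − 1), with equality for 'star' families {A ⊆ [n] : |A| = k, i ∈ A} (fix an element i). For n = 158, k = 5: C(157, 4) = 24359335.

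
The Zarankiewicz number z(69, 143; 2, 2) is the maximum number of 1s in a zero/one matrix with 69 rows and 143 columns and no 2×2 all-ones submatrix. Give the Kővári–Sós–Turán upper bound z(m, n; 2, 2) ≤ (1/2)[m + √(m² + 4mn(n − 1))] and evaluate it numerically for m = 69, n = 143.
z(69, 143; 2, 2) ≤ (1/2)[69 + √(69² + 4·69·143·142)] = (1/2)[69 + √5609217] = 1218.6893

Kővári–Sós–Turán: let r_1, ..., r_69 be the row sums and z = Σ r_i the total number of 1s. Each pair of columns can share at most one row with both entries 1 (else a 2×2 all-ones block appears), so Σ_i C(r_i, 2) ≤ C(143, 2) = 10153. By convexity Σ_i C(r_i, 2) ≥ 69·C(z/69, 2) = z(z − 69)/(2·69), giving z² − 69z − 69·143·142 ≤ 0 and hence z ≤ (1/2)[69 + √(4761 + 4·1401114)] = (1/2)[69 + √5609217] ≈ (1/2)(69 + 2368.3786) = 1218.6893.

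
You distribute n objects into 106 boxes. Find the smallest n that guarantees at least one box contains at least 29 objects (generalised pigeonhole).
n = (29 − 1)·106 + 1 = 2969

By the generalised pigeonhole principle, to guarantee some box contains ≥ r objects we need more than (r − 1) · k objects total. Threshold: n = (r − 1) · k + 1. With r = 29 and k = 106: n = 28 · 106 + 1 = 2968 + 1 = 2969. For n = 2968 = 28 · 106, we can put exactly 28 objects in every box, avoiding 29 in any single one — so 2969 is tight.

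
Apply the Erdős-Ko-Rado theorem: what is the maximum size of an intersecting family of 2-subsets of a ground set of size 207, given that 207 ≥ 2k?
max |F| = C(206, 1) = 206

Erdős-Ko-Rado (1961): when n ≥ 2k, max |F| = C(n−1, k−1). The bound is attained by the star {A : i ∈ A} for any fixed i ∈ [n]. Here C(207−1, 2−1) = C(206, 1) = 206.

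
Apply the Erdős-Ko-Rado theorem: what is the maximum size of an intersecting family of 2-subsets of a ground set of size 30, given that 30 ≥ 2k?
max |F| = C(29, 1) = 29

Erdős-Ko-Rado (1961): when n ≥ 2k, max |F| = C(n−1, k−1). The bound is attained by the star {A : i ∈ A} for any fixed i ∈ [n]. Here C(30−1, 2−1) = C(29, 1) = 29.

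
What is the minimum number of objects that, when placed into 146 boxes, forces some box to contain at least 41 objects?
n = (41 − 1)·146 + 1 = 5841

By the generalised pigeonhole principle, to guarantee some box contains ≥ r objects we need more than (r − 1) · k objects total. Threshold: n = (r − 1) · k + 1. With r = 41 and k = 146: n = 40 · 146 + 1 = 5840 + 1 = 5841. For n = 5840 = 40 · 146, we can put exactly 40 objects in every box, avoiding 41 in any single one — so 5841 is tight.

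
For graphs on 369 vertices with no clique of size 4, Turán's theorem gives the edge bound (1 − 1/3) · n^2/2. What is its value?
Turán density bound = (2/3) · 369^2/2 = 45387

Turán's theorem: ex(n, K_{r+1}) is achieved by the complete r-partite Turán graph T(n, r) with parts as balanced as possible, and is at most (1 − 1/r) · n^2/2. For r = 3, n = 369: the density bound is (2/3) · 136161/2 = 45387. Since 3 ∣ 369, the Turán graph T(369, 3) has parts of equal size 123, and its edge count e(T(369, 3)) = 45387 attains the density bound exactly.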